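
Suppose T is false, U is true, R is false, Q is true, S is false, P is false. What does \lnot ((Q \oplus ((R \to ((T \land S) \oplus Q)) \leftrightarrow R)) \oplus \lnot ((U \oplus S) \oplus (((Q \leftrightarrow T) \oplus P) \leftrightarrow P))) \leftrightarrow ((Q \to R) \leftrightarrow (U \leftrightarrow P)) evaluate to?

T \land S = \text{False} \land \text{False} = \text{False}
(T \land S) \oplus Q = \text{False} \oplus \text{True} = \text{True}
R \to ((T \land S) \oplus Q) = \text{False} \to \text{True} = \text{True}
(R \to ((T \land S) \oplus Q)) \leftrightarrow R = \text{True} \leftrightarrow \text{False} = \text{False}
Q \oplus ((R \to ((T \land S) \oplus Q)) \leftrightarrow R) = \text{True} \oplus \text{False} = \text{True}
U \oplus S = \text{True} \oplus \text{False} = \text{True}
Q \leftrightarrow T = \text{True} \leftrightarrow \text{False} = \text{False}
(Q \leftrightarrow T) \oplus P = \text{False} \oplus \text{False} = \text{False}
((Q \leftrightarrow T) \oplus P) \leftrightarrow P = \text{False} \leftrightarrow \text{False} = \text{True}
(U \oplus S) \oplus (((Q \leftrightarrow T) \oplus P) \leftrightarrow P) = \text{True} \oplus \text{True} = \text{False}
\lnot ((U \oplus S) \oplus (((Q \leftrightarrow T) \oplus P) \leftrightarrow P)) = \lnot \text{False} = \text{True}
(Q \oplus ((R \to ((T \land S) \oplus Q)) \leftrightarrow R)) \oplus \lnot ((U \oplus S) \oplus (((Q \leftrightarrow T) \oplus P) \leftrightarrow P)) = \text{True} \oplus \text{True} = \text{False}
\lnot ((Q \oplus ((R \to ((T \land S) \oplus Q)) \leftrightarrow R)) \oplus \lnot ((U \oplus S) \oplus (((Q \leftrightarrow T) \oplus P) \leftrightarrow P))) = \lnot \text{False} = \text{True}
Q \to R = \text{True} \to \text{False} = \text{False}
U \leftrightarrow P = \text{True} \leftrightarrow \text{False} = \text{False}
(Q \to R) \leftrightarrow (U \leftrightarrow P) = \text{False} \leftrightarrow \text{False} = \text{True}
\lnot ((Q \oplus ((R \to ((T \land S) \oplus Q)) \leftrightarrow R)) \oplus \lnot ((U \oplus S) \oplus (((Q \leftrightarrow T) \oplus P) \leftrightarrow P))) \leftrightarrow ((Q \to R) \leftrightarrow (U \leftrightarrow P)) = \text{True} \leftrightarrow \text{True} = \text{True}

\text{True}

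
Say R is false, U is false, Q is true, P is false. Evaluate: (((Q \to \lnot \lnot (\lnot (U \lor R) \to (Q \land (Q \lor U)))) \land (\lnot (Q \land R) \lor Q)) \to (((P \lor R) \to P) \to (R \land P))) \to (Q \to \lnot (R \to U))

T

U \lor R = F \lor F = F
\lnot (U \lor R) = \lnot F = T
Q \lor U = T \lor F = T
Q \land (Q \lor U) = T \land T = T
\lnot (U \lor R) \to (Q \land (Q \lor U)) = T \to T = T
\lnot (\lnot (U \lor R) \to (Q \land (Q \lor U))) = \lnot T = F
\lnot \lnot (\lnot (U \lor R) \to (Q \land (Q \lor U))) = \lnot F = T
Q \to \lnot \lnot (\lnot (U \lor R) \to (Q \land (Q \lor U))) = T \to T = T
Q \land R = T \land F = F
\lnot (Q \land R) = \lnot F = T
\lnot (Q \land R) \lor Q = T \lor T = T
(Q \to \lnot \lnot (\lnot (U \lor R) \to (Q \land (Q \lor U)))) \land (\lnot (Q \land R) \lor Q) = T \land T = T
P \lor R = F \lor F = F
(P \lor R) \to P = F \to F = T
R \land P = F \land F = F
((P \lor R) \to P) \to (R \land P) = T \to F = F
((Q \to \lnot \lnot (\lnot (U \lor R) \to (Q \land (Q \lor U)))) \land (\lnot (Q \land R) \lor Q)) \to (((P \lor R) \to P) \to (R \land P)) = T \to F = F
R \to U = F \to F = T
\lnot (R \to U) = \lnot T = F
Q \to \lnot (R \to U) = T \to F = F
(((Q \to \lnot \lnot (\lnot (U \lor R) \to (Q \land (Q \lor U)))) \land (\lnot (Q \land R) \lor Q)) \to (((P \lor R) \to P) \to (R \land P))) \to (Q \to \lnot (R \to U)) = F \to F = T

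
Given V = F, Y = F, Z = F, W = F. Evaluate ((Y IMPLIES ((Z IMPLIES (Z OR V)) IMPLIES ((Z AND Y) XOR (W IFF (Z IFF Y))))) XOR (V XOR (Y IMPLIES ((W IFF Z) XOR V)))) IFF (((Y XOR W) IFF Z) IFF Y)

Z OR V = F OR F = F
Z IMPLIES (Z OR V) = F IMPLIES F = T
Z AND Y = F AND F = F
Z IFF Y = F IFF F = T
W IFF (Z IFF Y) = F IFF T = F
(Z AND Y) XOR (W IFF (Z IFF Y)) = F XOR F = F
(Z IMPLIES (Z OR V)) IMPLIES ((Z AND Y) XOR (W IFF (Z IFF Y))) = T IMPLIES F = F
Y IMPLIES ((Z IMPLIES (Z OR V)) IMPLIES ((Z AND Y) XOR (W IFF (Z IFF Y)))) = F IMPLIES F = T
W IFF Z = F IFF F = T
(W IFF Z) XOR V = T XOR F = T
Y IMPLIES ((W IFF Z) XOR V) = F IMPLIES T = T
V XOR (Y IMPLIES ((W IFF Z) XOR V)) = F XOR T = T
(Y IMPLIES ((Z IMPLIES (Z OR V)) IMPLIES ((Z AND Y) XOR (W IFF (Z IFF Y))))) XOR (V XOR (Y IMPLIES ((W IFF Z) XOR V))) = T XOR T = F
Y XOR W = F XOR F = F
(Y XOR W) IFF Z = F IFF F = T
((Y XOR W) IFF Z) IFF Y = T IFF F = F
((Y IMPLIES ((Z IMPLIES (Z OR V)) IMPLIES ((Z AND Y) XOR (W IFF (Z IFF Y))))) XOR (V XOR (Y IMPLIES ((W IFF Z) XOR V)))) IFF (((Y XOR W) IFF Z) IFF Y) = F IFF F = T

T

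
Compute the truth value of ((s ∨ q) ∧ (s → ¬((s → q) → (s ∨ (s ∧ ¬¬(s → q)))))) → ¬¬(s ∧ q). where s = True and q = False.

True

s ∨ q = True ∨ False = True
s → q = True → False = False
s → q = True → False = False
¬(s → q) = ¬False = True
¬¬(s → q) = ¬True = False
s ∧ ¬¬(s → q) = True ∧ False = False
s ∨ (s ∧ ¬¬(s → q)) = True ∨ False = True
(s → q) → (s ∨ (s ∧ ¬¬(s → q))) = False → True = True
¬((s → q) → (s ∨ (s ∧ ¬¬(s → q)))) = ¬True = False
s → ¬((s → q) → (s ∨ (s ∧ ¬¬(s → q)))) = True → False = False
(s ∨ q) ∧ (s → ¬((s → q) → (s ∨ (s ∧ ¬¬(s → q))))) = True ∧ False = False
s ∧ q = True ∧ False = False
¬(s ∧ q) = ¬False = True
¬¬(s ∧ q) = ¬True = False
((s ∨ q) ∧ (s → ¬((s → q) → (s ∨ (s ∧ ¬¬(s → q)))))) → ¬¬(s ∧ q) = False → False = True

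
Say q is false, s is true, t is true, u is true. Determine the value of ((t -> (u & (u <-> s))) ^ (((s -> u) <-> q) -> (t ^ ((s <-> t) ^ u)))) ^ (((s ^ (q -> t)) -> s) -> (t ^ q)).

T

u <-> s = T <-> T = T
u & (u <-> s) = T & T = T
t -> (u & (u <-> s)) = T -> T = T
s -> u = T -> T = T
(s -> u) <-> q = T <-> F = F
s <-> t = T <-> T = T
(s <-> t) ^ u = T ^ T = F
t ^ ((s <-> t) ^ u) = T ^ F = T
((s -> u) <-> q) -> (t ^ ((s <-> t) ^ u)) = F -> T = T
(t -> (u & (u <-> s))) ^ (((s -> u) <-> q) -> (t ^ ((s <-> t) ^ u))) = T ^ T = F
q -> t = F -> T = T
s ^ (q -> t) = T ^ T = F
(s ^ (q -> t)) -> s = F -> T = T
t ^ q = T ^ F = T
((s ^ (q -> t)) -> s) -> (t ^ q) = T -> T = T
((t -> (u & (u <-> s))) ^ (((s -> u) <-> q) -> (t ^ ((s <-> t) ^ u)))) ^ (((s ^ (q -> t)) -> s) -> (t ^ q)) = F ^ T = T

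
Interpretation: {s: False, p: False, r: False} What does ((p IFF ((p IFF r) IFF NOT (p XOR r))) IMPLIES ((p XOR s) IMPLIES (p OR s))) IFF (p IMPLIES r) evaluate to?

p IFF r = False IFF False = True
p XOR r = False XOR False = False
NOT (p XOR r) = NOT False = True
(p IFF r) IFF NOT (p XOR r) = True IFF True = True
p IFF ((p IFF r) IFF NOT (p XOR r)) = False IFF True = False
p XOR s = False XOR False = False
p OR s = False OR False = False
(p XOR s) IMPLIES (p OR s) = False IMPLIES False = True
(p IFF ((p IFF r) IFF NOT (p XOR r))) IMPLIES ((p XOR s) IMPLIES (p OR s)) = False IMPLIES True = True
p IMPLIES r = False IMPLIES False = True
((p IFF ((p IFF r) IFF NOT (p XOR r))) IMPLIES ((p XOR s) IMPLIES (p OR s))) IFF (p IMPLIES r) = True IFF True = True

True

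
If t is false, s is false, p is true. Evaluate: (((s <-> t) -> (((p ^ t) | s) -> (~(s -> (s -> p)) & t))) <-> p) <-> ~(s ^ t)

Substituting t=F, s=F, p=T:
s <-> t = F <-> F = T
p ^ t = T ^ F = T
(p ^ t) | s = T | F = T
s -> p = F -> T = T
s -> (s -> p) = F -> T = T
~(s -> (s -> p)) = ~T = F
~(s -> (s -> p)) & t = F & F = F
((p ^ t) | s) -> (~(s -> (s -> p)) & t) = T -> F = F
(s <-> t) -> (((p ^ t) | s) -> (~(s -> (s -> p)) & t)) = T -> F = F
((s <-> t) -> (((p ^ t) | s) -> (~(s -> (s -> p)) & t))) <-> p = F <-> T = F
s ^ t = F ^ F = F
~(s ^ t) = ~F = T
(((s <-> t) -> (((p ^ t) | s) -> (~(s -> (s -> p)) & t))) <-> p) <-> ~(s ^ t) = F <-> T = F

F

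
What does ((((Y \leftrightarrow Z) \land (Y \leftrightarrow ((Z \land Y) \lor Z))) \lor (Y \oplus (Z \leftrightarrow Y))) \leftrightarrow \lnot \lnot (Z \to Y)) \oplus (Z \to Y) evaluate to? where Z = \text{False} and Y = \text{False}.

Y \leftrightarrow Z = \text{False} \leftrightarrow \text{False} = \text{True}
Z \land Y = \text{False} \land \text{False} = \text{False}
(Z \land Y) \lor Z = \text{False} \lor \text{False} = \text{False}
Y \leftrightarrow ((Z \land Y) \lor Z) = \text{False} \leftrightarrow \text{False} = \text{True}
(Y \leftrightarrow Z) \land (Y \leftrightarrow ((Z \land Y) \lor Z)) = \text{True} \land \text{True} = \text{True}
Z \leftrightarrow Y = \text{False} \leftrightarrow \text{False} = \text{True}
Y \oplus (Z \leftrightarrow Y) = \text{False} \oplus \text{True} = \text{True}
((Y \leftrightarrow Z) \land (Y \leftrightarrow ((Z \land Y) \lor Z))) \lor (Y \oplus (Z \leftrightarrow Y)) = \text{True} \lor \text{True} = \text{True}
Z \to Y = \text{False} \to \text{False} = \text{True}
\lnot (Z \to Y) = \lnot \text{True} = \text{False}
\lnot \lnot (Z \to Y) = \lnot \text{False} = \text{True}
(((Y \leftrightarrow Z) \land (Y \leftrightarrow ((Z \land Y) \lor Z))) \lor (Y \oplus (Z \leftrightarrow Y))) \leftrightarrow \lnot \lnot (Z \to Y) = \text{True} \leftrightarrow \text{True} = \text{True}
Z \to Y = \text{False} \to \text{False} = \text{True}
((((Y \leftrightarrow Z) \land (Y \leftrightarrow ((Z \land Y) \lor Z))) \lor (Y \oplus (Z \leftrightarrow Y))) \leftrightarrow \lnot \lnot (Z \to Y)) \oplus (Z \to Y) = \text{True} \oplus \text{True} = \text{False}

\text{False}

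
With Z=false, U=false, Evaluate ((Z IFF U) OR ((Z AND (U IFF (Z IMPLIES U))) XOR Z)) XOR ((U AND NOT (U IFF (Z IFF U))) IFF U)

Z IFF U = false IFF false = true
Z IMPLIES U = false IMPLIES false = true
U IFF (Z IMPLIES U) = false IFF true = false
Z AND (U IFF (Z IMPLIES U)) = false AND false = false
(Z AND (U IFF (Z IMPLIES U))) XOR Z = false XOR false = false
(Z IFF U) OR ((Z AND (U IFF (Z IMPLIES U))) XOR Z) = true OR false = true
Z IFF U = false IFF false = true
U IFF (Z IFF U) = false IFF true = false
NOT (U IFF (Z IFF U)) = NOT false = true
U AND NOT (U IFF (Z IFF U)) = false AND true = false
(U AND NOT (U IFF (Z IFF U))) IFF U = false IFF false = true
((Z IFF U) OR ((Z AND (U IFF (Z IMPLIES U))) XOR Z)) XOR ((U AND NOT (U IFF (Z IFF U))) IFF U) = true XOR true = false

false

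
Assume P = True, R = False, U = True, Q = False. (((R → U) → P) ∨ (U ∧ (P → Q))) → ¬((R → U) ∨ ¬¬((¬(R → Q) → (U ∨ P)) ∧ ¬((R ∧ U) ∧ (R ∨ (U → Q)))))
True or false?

False

R → U = False → True = True
(R → U) → P = True → True = True
P → Q = True → False = False
U ∧ (P → Q) = True ∧ False = False
((R → U) → P) ∨ (U ∧ (P → Q)) = True ∨ False = True
R → U = False → True = True
R → Q = False → False = True
¬(R → Q) = ¬True = False
U ∨ P = True ∨ True = True
¬(R → Q) → (U ∨ P) = False → True = True
R ∧ U = False ∧ True = False
U → Q = True → False = False
R ∨ (U → Q) = False ∨ False = False
(R ∧ U) ∧ (R ∨ (U → Q)) = False ∧ False = False
¬((R ∧ U) ∧ (R ∨ (U → Q))) = ¬False = True
(¬(R → Q) → (U ∨ P)) ∧ ¬((R ∧ U) ∧ (R ∨ (U → Q))) = True ∧ True = True
¬((¬(R → Q) → (U ∨ P)) ∧ ¬((R ∧ U) ∧ (R ∨ (U → Q)))) = ¬True = False
¬¬((¬(R → Q) → (U ∨ P)) ∧ ¬((R ∧ U) ∧ (R ∨ (U → Q)))) = ¬False = True
(R → U) ∨ ¬¬((¬(R → Q) → (U ∨ P)) ∧ ¬((R ∧ U) ∧ (R ∨ (U → Q)))) = True ∨ True = True
¬((R → U) ∨ ¬¬((¬(R → Q) → (U ∨ P)) ∧ ¬((R ∧ U) ∧ (R ∨ (U → Q))))) = ¬True = False
(((R → U) → P) ∨ (U ∧ (P → Q))) → ¬((R → U) ∨ ¬¬((¬(R → Q) → (U ∨ P)) ∧ ¬((R ∧ U) ∧ (R ∨ (U → Q))))) = True → False = False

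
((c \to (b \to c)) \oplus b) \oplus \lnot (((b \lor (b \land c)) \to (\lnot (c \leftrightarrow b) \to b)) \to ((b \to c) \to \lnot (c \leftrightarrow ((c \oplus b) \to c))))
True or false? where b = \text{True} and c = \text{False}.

Substituting b=\text{True}, c=\text{False}:
b \to c = \text{True} \to \text{False} = \text{False}
c \to (b \to c) = \text{False} \to \text{False} = \text{True}
(c \to (b \to c)) \oplus b = \text{True} \oplus \text{True} = \text{False}
b \land c = \text{True} \land \text{False} = \text{False}
b \lor (b \land c) = \text{True} \lor \text{False} = \text{True}
c \leftrightarrow b = \text{False} \leftrightarrow \text{True} = \text{False}
\lnot (c \leftrightarrow b) = \lnot \text{False} = \text{True}
\lnot (c \leftrightarrow b) \to b = \text{True} \to \text{True} = \text{True}
(b \lor (b \land c)) \to (\lnot (c \leftrightarrow b) \to b) = \text{True} \to \text{True} = \text{True}
b \to c = \text{True} \to \text{False} = \text{False}
c \oplus b = \text{False} \oplus \text{True} = \text{True}
(c \oplus b) \to c = \text{True} \to \text{False} = \text{False}
c \leftrightarrow ((c \oplus b) \to c) = \text{False} \leftrightarrow \text{False} = \text{True}
\lnot (c \leftrightarrow ((c \oplus b) \to c)) = \lnot \text{True} = \text{False}
(b \to c) \to \lnot (c \leftrightarrow ((c \oplus b) \to c)) = \text{False} \to \text{False} = \text{True}
((b \lor (b \land c)) \to (\lnot (c \leftrightarrow b) \to b)) \to ((b \to c) \to \lnot (c \leftrightarrow ((c \oplus b) \to c))) = \text{True} \to \text{True} = \text{True}
\lnot (((b \lor (b \land c)) \to (\lnot (c \leftrightarrow b) \to b)) \to ((b \to c) \to \lnot (c \leftrightarrow ((c \oplus b) \to c)))) = \lnot \text{True} = \text{False}
((c \to (b \to c)) \oplus b) \oplus \lnot (((b \lor (b \land c)) \to (\lnot (c \leftrightarrow b) \to b)) \to ((b \to c) \to \lnot (c \leftrightarrow ((c \oplus b) \to c)))) = \text{False} \oplus \text{False} = \text{False}

\text{False}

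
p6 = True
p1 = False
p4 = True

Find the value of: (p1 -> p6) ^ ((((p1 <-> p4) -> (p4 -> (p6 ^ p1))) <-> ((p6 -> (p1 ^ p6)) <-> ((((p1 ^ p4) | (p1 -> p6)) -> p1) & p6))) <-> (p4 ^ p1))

Substituting p6=True, p1=False, p4=True:
p1 -> p6 = False -> True = True
p1 <-> p4 = False <-> True = False
p6 ^ p1 = True ^ False = True
p4 -> (p6 ^ p1) = True -> True = True
(p1 <-> p4) -> (p4 -> (p6 ^ p1)) = False -> True = True
p1 ^ p6 = False ^ True = True
p6 -> (p1 ^ p6) = True -> True = True
p1 ^ p4 = False ^ True = True
p1 -> p6 = False -> True = True
(p1 ^ p4) | (p1 -> p6) = True | True = True
((p1 ^ p4) | (p1 -> p6)) -> p1 = True -> False = False
(((p1 ^ p4) | (p1 -> p6)) -> p1) & p6 = False & True = False
(p6 -> (p1 ^ p6)) <-> ((((p1 ^ p4) | (p1 -> p6)) -> p1) & p6) = True <-> False = False
((p1 <-> p4) -> (p4 -> (p6 ^ p1))) <-> ((p6 -> (p1 ^ p6)) <-> ((((p1 ^ p4) | (p1 -> p6)) -> p1) & p6)) = True <-> False = False
p4 ^ p1 = True ^ False = True
(((p1 <-> p4) -> (p4 -> (p6 ^ p1))) <-> ((p6 -> (p1 ^ p6)) <-> ((((p1 ^ p4) | (p1 -> p6)) -> p1) & p6))) <-> (p4 ^ p1) = False <-> True = False
(p1 -> p6) ^ ((((p1 <-> p4) -> (p4 -> (p6 ^ p1))) <-> ((p6 -> (p1 ^ p6)) <-> ((((p1 ^ p4) | (p1 -> p6)) -> p1) & p6))) <-> (p4 ^ p1)) = True ^ False = True

True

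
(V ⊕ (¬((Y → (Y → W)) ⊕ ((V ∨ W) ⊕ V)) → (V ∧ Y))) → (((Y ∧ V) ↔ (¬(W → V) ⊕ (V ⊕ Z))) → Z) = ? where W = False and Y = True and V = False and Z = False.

True

Y → W = True → False = False
Y → (Y → W) = True → False = False
V ∨ W = False ∨ False = False
(V ∨ W) ⊕ V = False ⊕ False = False
(Y → (Y → W)) ⊕ ((V ∨ W) ⊕ V) = False ⊕ False = False
¬((Y → (Y → W)) ⊕ ((V ∨ W) ⊕ V)) = ¬False = True
V ∧ Y = False ∧ True = False
¬((Y → (Y → W)) ⊕ ((V ∨ W) ⊕ V)) → (V ∧ Y) = True → False = False
V ⊕ (¬((Y → (Y → W)) ⊕ ((V ∨ W) ⊕ V)) → (V ∧ Y)) = False ⊕ False = False
Y ∧ V = True ∧ False = False
W → V = False → False = True
¬(W → V) = ¬True = False
V ⊕ Z = False ⊕ False = False
¬(W → V) ⊕ (V ⊕ Z) = False ⊕ False = False
(Y ∧ V) ↔ (¬(W → V) ⊕ (V ⊕ Z)) = False ↔ False = True
((Y ∧ V) ↔ (¬(W → V) ⊕ (V ⊕ Z))) → Z = True → False = False
(V ⊕ (¬((Y → (Y → W)) ⊕ ((V ∨ W) ⊕ V)) → (V ∧ Y))) → (((Y ∧ V) ↔ (¬(W → V) ⊕ (V ⊕ Z))) → Z) = False → False = True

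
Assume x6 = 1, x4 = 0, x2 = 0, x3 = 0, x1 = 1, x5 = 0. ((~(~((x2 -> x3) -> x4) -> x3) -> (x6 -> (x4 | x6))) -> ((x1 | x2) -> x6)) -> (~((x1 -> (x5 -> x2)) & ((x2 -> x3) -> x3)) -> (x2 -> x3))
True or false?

1

x2 -> x3 = 0 -> 0 = 1
(x2 -> x3) -> x4 = 1 -> 0 = 0
~((x2 -> x3) -> x4) = ~0 = 1
~((x2 -> x3) -> x4) -> x3 = 1 -> 0 = 0
~(~((x2 -> x3) -> x4) -> x3) = ~0 = 1
x4 | x6 = 0 | 1 = 1
x6 -> (x4 | x6) = 1 -> 1 = 1
~(~((x2 -> x3) -> x4) -> x3) -> (x6 -> (x4 | x6)) = 1 -> 1 = 1
x1 | x2 = 1 | 0 = 1
(x1 | x2) -> x6 = 1 -> 1 = 1
(~(~((x2 -> x3) -> x4) -> x3) -> (x6 -> (x4 | x6))) -> ((x1 | x2) -> x6) = 1 -> 1 = 1
x5 -> x2 = 0 -> 0 = 1
x1 -> (x5 -> x2) = 1 -> 1 = 1
x2 -> x3 = 0 -> 0 = 1
(x2 -> x3) -> x3 = 1 -> 0 = 0
(x1 -> (x5 -> x2)) & ((x2 -> x3) -> x3) = 1 & 0 = 0
~((x1 -> (x5 -> x2)) & ((x2 -> x3) -> x3)) = ~0 = 1
x2 -> x3 = 0 -> 0 = 1
~((x1 -> (x5 -> x2)) & ((x2 -> x3) -> x3)) -> (x2 -> x3) = 1 -> 1 = 1
((~(~((x2 -> x3) -> x4) -> x3) -> (x6 -> (x4 | x6))) -> ((x1 | x2) -> x6)) -> (~((x1 -> (x5 -> x2)) & ((x2 -> x3) -> x3)) -> (x2 -> x3)) = 1 -> 1 = 1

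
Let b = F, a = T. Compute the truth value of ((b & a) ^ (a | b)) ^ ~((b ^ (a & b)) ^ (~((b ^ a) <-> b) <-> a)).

T

b & a = F & T = F
a | b = T | F = T
(b & a) ^ (a | b) = F ^ T = T
a & b = T & F = F
b ^ (a & b) = F ^ F = F
b ^ a = F ^ T = T
(b ^ a) <-> b = T <-> F = F
~((b ^ a) <-> b) = ~F = T
~((b ^ a) <-> b) <-> a = T <-> T = T
(b ^ (a & b)) ^ (~((b ^ a) <-> b) <-> a) = F ^ T = T
~((b ^ (a & b)) ^ (~((b ^ a) <-> b) <-> a)) = ~T = F
((b & a) ^ (a | b)) ^ ~((b ^ (a & b)) ^ (~((b ^ a) <-> b) <-> a)) = T ^ F = T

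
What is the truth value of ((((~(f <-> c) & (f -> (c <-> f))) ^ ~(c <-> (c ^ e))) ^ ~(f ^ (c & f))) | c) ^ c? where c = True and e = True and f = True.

False

f <-> c = True <-> True = True
~(f <-> c) = ~True = False
c <-> f = True <-> True = True
f -> (c <-> f) = True -> True = True
~(f <-> c) & (f -> (c <-> f)) = False & True = False
c ^ e = True ^ True = False
c <-> (c ^ e) = True <-> False = False
~(c <-> (c ^ e)) = ~False = True
(~(f <-> c) & (f -> (c <-> f))) ^ ~(c <-> (c ^ e)) = False ^ True = True
c & f = True & True = True
f ^ (c & f) = True ^ True = False
~(f ^ (c & f)) = ~False = True
((~(f <-> c) & (f -> (c <-> f))) ^ ~(c <-> (c ^ e))) ^ ~(f ^ (c & f)) = True ^ True = False
(((~(f <-> c) & (f -> (c <-> f))) ^ ~(c <-> (c ^ e))) ^ ~(f ^ (c & f))) | c = False | True = True
((((~(f <-> c) & (f -> (c <-> f))) ^ ~(c <-> (c ^ e))) ^ ~(f ^ (c & f))) | c) ^ c = True ^ True = False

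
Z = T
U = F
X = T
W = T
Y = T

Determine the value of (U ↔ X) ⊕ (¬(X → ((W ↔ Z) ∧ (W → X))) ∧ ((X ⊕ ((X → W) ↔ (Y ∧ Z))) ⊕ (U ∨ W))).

F

Substituting Z=T, U=F, X=T, W=T, Y=T:
U ↔ X = F ↔ T = F
W ↔ Z = T ↔ T = T
W → X = T → T = T
(W ↔ Z) ∧ (W → X) = T ∧ T = T
X → ((W ↔ Z) ∧ (W → X)) = T → T = T
¬(X → ((W ↔ Z) ∧ (W → X))) = ¬T = F
X → W = T → T = T
Y ∧ Z = T ∧ T = T
(X → W) ↔ (Y ∧ Z) = T ↔ T = T
X ⊕ ((X → W) ↔ (Y ∧ Z)) = T ⊕ T = F
U ∨ W = F ∨ T = T
(X ⊕ ((X → W) ↔ (Y ∧ Z))) ⊕ (U ∨ W) = F ⊕ T = T
¬(X → ((W ↔ Z) ∧ (W → X))) ∧ ((X ⊕ ((X → W) ↔ (Y ∧ Z))) ⊕ (U ∨ W)) = F ∧ T = F
(U ↔ X) ⊕ (¬(X → ((W ↔ Z) ∧ (W → X))) ∧ ((X ⊕ ((X → W) ↔ (Y ∧ Z))) ⊕ (U ∨ W))) = F ⊕ F = F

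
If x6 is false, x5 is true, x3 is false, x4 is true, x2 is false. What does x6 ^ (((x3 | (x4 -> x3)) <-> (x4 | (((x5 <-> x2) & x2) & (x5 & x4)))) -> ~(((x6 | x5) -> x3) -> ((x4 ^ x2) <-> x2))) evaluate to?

1

x4 -> x3 = 1 -> 0 = 0
x3 | (x4 -> x3) = 0 | 0 = 0
x5 <-> x2 = 1 <-> 0 = 0
(x5 <-> x2) & x2 = 0 & 0 = 0
x5 & x4 = 1 & 1 = 1
((x5 <-> x2) & x2) & (x5 & x4) = 0 & 1 = 0
x4 | (((x5 <-> x2) & x2) & (x5 & x4)) = 1 | 0 = 1
(x3 | (x4 -> x3)) <-> (x4 | (((x5 <-> x2) & x2) & (x5 & x4))) = 0 <-> 1 = 0
x6 | x5 = 0 | 1 = 1
(x6 | x5) -> x3 = 1 -> 0 = 0
x4 ^ x2 = 1 ^ 0 = 1
(x4 ^ x2) <-> x2 = 1 <-> 0 = 0
((x6 | x5) -> x3) -> ((x4 ^ x2) <-> x2) = 0 -> 0 = 1
~(((x6 | x5) -> x3) -> ((x4 ^ x2) <-> x2)) = ~1 = 0
((x3 | (x4 -> x3)) <-> (x4 | (((x5 <-> x2) & x2) & (x5 & x4)))) -> ~(((x6 | x5) -> x3) -> ((x4 ^ x2) <-> x2)) = 0 -> 0 = 1
x6 ^ (((x3 | (x4 -> x3)) <-> (x4 | (((x5 <-> x2) & x2) & (x5 & x4)))) -> ~(((x6 | x5) -> x3) -> ((x4 ^ x2) <-> x2))) = 0 ^ 1 = 1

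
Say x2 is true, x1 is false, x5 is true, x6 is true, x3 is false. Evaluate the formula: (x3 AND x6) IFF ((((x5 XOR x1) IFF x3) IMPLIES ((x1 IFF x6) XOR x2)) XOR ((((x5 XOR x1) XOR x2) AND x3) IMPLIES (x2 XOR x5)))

T

x3 AND x6 = F AND T = F
x5 XOR x1 = T XOR F = T
(x5 XOR x1) IFF x3 = T IFF F = F
x1 IFF x6 = F IFF T = F
(x1 IFF x6) XOR x2 = F XOR T = T
((x5 XOR x1) IFF x3) IMPLIES ((x1 IFF x6) XOR x2) = F IMPLIES T = T
x5 XOR x1 = T XOR F = T
(x5 XOR x1) XOR x2 = T XOR T = F
((x5 XOR x1) XOR x2) AND x3 = F AND F = F
x2 XOR x5 = T XOR T = F
(((x5 XOR x1) XOR x2) AND x3) IMPLIES (x2 XOR x5) = F IMPLIES F = T
(((x5 XOR x1) IFF x3) IMPLIES ((x1 IFF x6) XOR x2)) XOR ((((x5 XOR x1) XOR x2) AND x3) IMPLIES (x2 XOR x5)) = T XOR T = F
(x3 AND x6) IFF ((((x5 XOR x1) IFF x3) IMPLIES ((x1 IFF x6) XOR x2)) XOR ((((x5 XOR x1) XOR x2) AND x3) IMPLIES (x2 XOR x5))) = F IFF F = T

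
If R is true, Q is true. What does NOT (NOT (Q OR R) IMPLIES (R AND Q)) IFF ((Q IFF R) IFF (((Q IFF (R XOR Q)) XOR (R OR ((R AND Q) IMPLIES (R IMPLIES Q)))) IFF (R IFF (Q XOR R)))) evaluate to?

True

Q OR R = True OR True = True
NOT (Q OR R) = NOT True = False
R AND Q = True AND True = True
NOT (Q OR R) IMPLIES (R AND Q) = False IMPLIES True = True
NOT (NOT (Q OR R) IMPLIES (R AND Q)) = NOT True = False
Q IFF R = True IFF True = True
R XOR Q = True XOR True = False
Q IFF (R XOR Q) = True IFF False = False
R AND Q = True AND True = True
R IMPLIES Q = True IMPLIES True = True
(R AND Q) IMPLIES (R IMPLIES Q) = True IMPLIES True = True
R OR ((R AND Q) IMPLIES (R IMPLIES Q)) = True OR True = True
(Q IFF (R XOR Q)) XOR (R OR ((R AND Q) IMPLIES (R IMPLIES Q))) = False XOR True = True
Q XOR R = True XOR True = False
R IFF (Q XOR R) = True IFF False = False
((Q IFF (R XOR Q)) XOR (R OR ((R AND Q) IMPLIES (R IMPLIES Q)))) IFF (R IFF (Q XOR R)) = True IFF False = False
(Q IFF R) IFF (((Q IFF (R XOR Q)) XOR (R OR ((R AND Q) IMPLIES (R IMPLIES Q)))) IFF (R IFF (Q XOR R))) = True IFF False = False
NOT (NOT (Q OR R) IMPLIES (R AND Q)) IFF ((Q IFF R) IFF (((Q IFF (R XOR Q)) XOR (R OR ((R AND Q) IMPLIES (R IMPLIES Q)))) IFF (R IFF (Q XOR R)))) = False IFF False = True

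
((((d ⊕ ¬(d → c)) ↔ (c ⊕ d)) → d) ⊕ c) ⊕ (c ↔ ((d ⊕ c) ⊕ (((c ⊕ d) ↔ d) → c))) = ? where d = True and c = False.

True

d → c = True → False = False
¬(d → c) = ¬False = True
d ⊕ ¬(d → c) = True ⊕ True = False
c ⊕ d = False ⊕ True = True
(d ⊕ ¬(d → c)) ↔ (c ⊕ d) = False ↔ True = False
((d ⊕ ¬(d → c)) ↔ (c ⊕ d)) → d = False → True = True
(((d ⊕ ¬(d → c)) ↔ (c ⊕ d)) → d) ⊕ c = True ⊕ False = True
d ⊕ c = True ⊕ False = True
c ⊕ d = False ⊕ True = True
(c ⊕ d) ↔ d = True ↔ True = True
((c ⊕ d) ↔ d) → c = True → False = False
(d ⊕ c) ⊕ (((c ⊕ d) ↔ d) → c) = True ⊕ False = True
c ↔ ((d ⊕ c) ⊕ (((c ⊕ d) ↔ d) → c)) = False ↔ True = False
((((d ⊕ ¬(d → c)) ↔ (c ⊕ d)) → d) ⊕ c) ⊕ (c ↔ ((d ⊕ c) ⊕ (((c ⊕ d) ↔ d) → c))) = True ⊕ False = True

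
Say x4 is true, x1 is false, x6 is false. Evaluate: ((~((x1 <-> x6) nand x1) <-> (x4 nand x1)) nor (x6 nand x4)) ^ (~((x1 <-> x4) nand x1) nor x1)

x1 <-> x6 = 0 <-> 0 = 1
(x1 <-> x6) nand x1 = 1 nand 0 = 1
~((x1 <-> x6) nand x1) = ~1 = 0
x4 nand x1 = 1 nand 0 = 1
~((x1 <-> x6) nand x1) <-> (x4 nand x1) = 0 <-> 1 = 0
x6 nand x4 = 0 nand 1 = 1
(~((x1 <-> x6) nand x1) <-> (x4 nand x1)) nor (x6 nand x4) = 0 nor 1 = 0
x1 <-> x4 = 0 <-> 1 = 0
(x1 <-> x4) nand x1 = 0 nand 0 = 1
~((x1 <-> x4) nand x1) = ~1 = 0
~((x1 <-> x4) nand x1) nor x1 = 0 nor 0 = 1
((~((x1 <-> x6) nand x1) <-> (x4 nand x1)) nor (x6 nand x4)) ^ (~((x1 <-> x4) nand x1) nor x1) = 0 ^ 1 = 1

1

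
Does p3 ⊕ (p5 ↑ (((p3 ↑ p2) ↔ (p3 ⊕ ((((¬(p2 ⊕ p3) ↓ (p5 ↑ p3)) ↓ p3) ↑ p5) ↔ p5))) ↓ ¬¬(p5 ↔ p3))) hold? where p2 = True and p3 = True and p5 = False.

p3 ↑ p2 = True ↑ True = False
p2 ⊕ p3 = True ⊕ True = False
¬(p2 ⊕ p3) = ¬False = True
p5 ↑ p3 = False ↑ True = True
¬(p2 ⊕ p3) ↓ (p5 ↑ p3) = True ↓ True = False
(¬(p2 ⊕ p3) ↓ (p5 ↑ p3)) ↓ p3 = False ↓ True = False
((¬(p2 ⊕ p3) ↓ (p5 ↑ p3)) ↓ p3) ↑ p5 = False ↑ False = True
(((¬(p2 ⊕ p3) ↓ (p5 ↑ p3)) ↓ p3) ↑ p5) ↔ p5 = True ↔ False = False
p3 ⊕ ((((¬(p2 ⊕ p3) ↓ (p5 ↑ p3)) ↓ p3) ↑ p5) ↔ p5) = True ⊕ False = True
(p3 ↑ p2) ↔ (p3 ⊕ ((((¬(p2 ⊕ p3) ↓ (p5 ↑ p3)) ↓ p3) ↑ p5) ↔ p5)) = False ↔ True = False
p5 ↔ p3 = False ↔ True = False
¬(p5 ↔ p3) = ¬False = True
¬¬(p5 ↔ p3) = ¬True = False
((p3 ↑ p2) ↔ (p3 ⊕ ((((¬(p2 ⊕ p3) ↓ (p5 ↑ p3)) ↓ p3) ↑ p5) ↔ p5))) ↓ ¬¬(p5 ↔ p3) = False ↓ False = True
p5 ↑ (((p3 ↑ p2) ↔ (p3 ⊕ ((((¬(p2 ⊕ p3) ↓ (p5 ↑ p3)) ↓ p3) ↑ p5) ↔ p5))) ↓ ¬¬(p5 ↔ p3)) = False ↑ True = True
p3 ⊕ (p5 ↑ (((p3 ↑ p2) ↔ (p3 ⊕ ((((¬(p2 ⊕ p3) ↓ (p5 ↑ p3)) ↓ p3) ↑ p5) ↔ p5))) ↓ ¬¬(p5 ↔ p3))) = True ⊕ True = False

False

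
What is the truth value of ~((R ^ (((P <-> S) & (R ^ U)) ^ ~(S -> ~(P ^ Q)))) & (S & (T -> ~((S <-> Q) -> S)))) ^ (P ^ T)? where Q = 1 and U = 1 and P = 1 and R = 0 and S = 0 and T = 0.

Substituting Q=1, U=1, P=1, R=0, S=0, T=0:
P <-> S = 1 <-> 0 = 0
R ^ U = 0 ^ 1 = 1
(P <-> S) & (R ^ U) = 0 & 1 = 0
P ^ Q = 1 ^ 1 = 0
~(P ^ Q) = ~0 = 1
S -> ~(P ^ Q) = 0 -> 1 = 1
~(S -> ~(P ^ Q)) = ~1 = 0
((P <-> S) & (R ^ U)) ^ ~(S -> ~(P ^ Q)) = 0 ^ 0 = 0
R ^ (((P <-> S) & (R ^ U)) ^ ~(S -> ~(P ^ Q))) = 0 ^ 0 = 0
S <-> Q = 0 <-> 1 = 0
(S <-> Q) -> S = 0 -> 0 = 1
~((S <-> Q) -> S) = ~1 = 0
T -> ~((S <-> Q) -> S) = 0 -> 0 = 1
S & (T -> ~((S <-> Q) -> S)) = 0 & 1 = 0
(R ^ (((P <-> S) & (R ^ U)) ^ ~(S -> ~(P ^ Q)))) & (S & (T -> ~((S <-> Q) -> S))) = 0 & 0 = 0
~((R ^ (((P <-> S) & (R ^ U)) ^ ~(S -> ~(P ^ Q)))) & (S & (T -> ~((S <-> Q) -> S)))) = ~0 = 1
P ^ T = 1 ^ 0 = 1
~((R ^ (((P <-> S) & (R ^ U)) ^ ~(S -> ~(P ^ Q)))) & (S & (T -> ~((S <-> Q) -> S)))) ^ (P ^ T) = 1 ^ 1 = 0

0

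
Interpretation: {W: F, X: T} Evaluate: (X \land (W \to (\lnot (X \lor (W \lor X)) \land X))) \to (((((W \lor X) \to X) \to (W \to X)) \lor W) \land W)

F

W \lor X = F \lor T = T
X \lor (W \lor X) = T \lor T = T
\lnot (X \lor (W \lor X)) = \lnot T = F
\lnot (X \lor (W \lor X)) \land X = F \land T = F
W \to (\lnot (X \lor (W \lor X)) \land X) = F \to F = T
X \land (W \to (\lnot (X \lor (W \lor X)) \land X)) = T \land T = T
W \lor X = F \lor T = T
(W \lor X) \to X = T \to T = T
W \to X = F \to T = T
((W \lor X) \to X) \to (W \to X) = T \to T = T
(((W \lor X) \to X) \to (W \to X)) \lor W = T \lor F = T
((((W \lor X) \to X) \to (W \to X)) \lor W) \land W = T \land F = F
(X \land (W \to (\lnot (X \lor (W \lor X)) \land X))) \to (((((W \lor X) \to X) \to (W \to X)) \lor W) \land W) = T \to F = F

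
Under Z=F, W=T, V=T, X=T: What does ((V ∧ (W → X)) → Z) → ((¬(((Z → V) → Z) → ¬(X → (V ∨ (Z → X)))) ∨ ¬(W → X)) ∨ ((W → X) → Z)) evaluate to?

T

Substituting Z=F, W=T, V=T, X=T:
W → X = T → T = T
V ∧ (W → X) = T ∧ T = T
(V ∧ (W → X)) → Z = T → F = F
Z → V = F → T = T
(Z → V) → Z = T → F = F
Z → X = F → T = T
V ∨ (Z → X) = T ∨ T = T
X → (V ∨ (Z → X)) = T → T = T
¬(X → (V ∨ (Z → X))) = ¬T = F
((Z → V) → Z) → ¬(X → (V ∨ (Z → X))) = F → F = T
¬(((Z → V) → Z) → ¬(X → (V ∨ (Z → X)))) = ¬T = F
W → X = T → T = T
¬(W → X) = ¬T = F
¬(((Z → V) → Z) → ¬(X → (V ∨ (Z → X)))) ∨ ¬(W → X) = F ∨ F = F
W → X = T → T = T
(W → X) → Z = T → F = F
(¬(((Z → V) → Z) → ¬(X → (V ∨ (Z → X)))) ∨ ¬(W → X)) ∨ ((W → X) → Z) = F ∨ F = F
((V ∧ (W → X)) → Z) → ((¬(((Z → V) → Z) → ¬(X → (V ∨ (Z → X)))) ∨ ¬(W → X)) ∨ ((W → X) → Z)) = F → F = T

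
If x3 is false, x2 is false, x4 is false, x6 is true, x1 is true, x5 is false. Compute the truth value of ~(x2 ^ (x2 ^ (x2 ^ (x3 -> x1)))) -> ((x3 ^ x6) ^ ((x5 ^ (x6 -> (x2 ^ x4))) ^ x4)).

x3 -> x1 = F -> T = T
x2 ^ (x3 -> x1) = F ^ T = T
x2 ^ (x2 ^ (x3 -> x1)) = F ^ T = T
x2 ^ (x2 ^ (x2 ^ (x3 -> x1))) = F ^ T = T
~(x2 ^ (x2 ^ (x2 ^ (x3 -> x1)))) = ~T = F
x3 ^ x6 = F ^ T = T
x2 ^ x4 = F ^ F = F
x6 -> (x2 ^ x4) = T -> F = F
x5 ^ (x6 -> (x2 ^ x4)) = F ^ F = F
(x5 ^ (x6 -> (x2 ^ x4))) ^ x4 = F ^ F = F
(x3 ^ x6) ^ ((x5 ^ (x6 -> (x2 ^ x4))) ^ x4) = T ^ F = T
~(x2 ^ (x2 ^ (x2 ^ (x3 -> x1)))) -> ((x3 ^ x6) ^ ((x5 ^ (x6 -> (x2 ^ x4))) ^ x4)) = F -> T = T

T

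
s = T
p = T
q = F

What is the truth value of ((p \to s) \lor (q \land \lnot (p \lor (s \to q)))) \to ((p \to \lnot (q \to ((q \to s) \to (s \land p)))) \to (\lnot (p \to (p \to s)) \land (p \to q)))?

T

Substituting s=T, p=T, q=F:
p \to s = T \to T = T
s \to q = T \to F = F
p \lor (s \to q) = T \lor F = T
\lnot (p \lor (s \to q)) = \lnot T = F
q \land \lnot (p \lor (s \to q)) = F \land F = F
(p \to s) \lor (q \land \lnot (p \lor (s \to q))) = T \lor F = T
q \to s = F \to T = T
s \land p = T \land T = T
(q \to s) \to (s \land p) = T \to T = T
q \to ((q \to s) \to (s \land p)) = F \to T = T
\lnot (q \to ((q \to s) \to (s \land p))) = \lnot T = F
p \to \lnot (q \to ((q \to s) \to (s \land p))) = T \to F = F
p \to s = T \to T = T
p \to (p \to s) = T \to T = T
\lnot (p \to (p \to s)) = \lnot T = F
p \to q = T \to F = F
\lnot (p \to (p \to s)) \land (p \to q) = F \land F = F
(p \to \lnot (q \to ((q \to s) \to (s \land p)))) \to (\lnot (p \to (p \to s)) \land (p \to q)) = F \to F = T
((p \to s) \lor (q \land \lnot (p \lor (s \to q)))) \to ((p \to \lnot (q \to ((q \to s) \to (s \land p)))) \to (\lnot (p \to (p \to s)) \land (p \to q))) = T \to T = T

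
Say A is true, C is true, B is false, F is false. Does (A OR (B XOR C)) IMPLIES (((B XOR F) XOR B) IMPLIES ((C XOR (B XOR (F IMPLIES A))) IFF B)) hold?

B XOR C = False XOR True = True
A OR (B XOR C) = True OR True = True
B XOR F = False XOR False = False
(B XOR F) XOR B = False XOR False = False
F IMPLIES A = False IMPLIES True = True
B XOR (F IMPLIES A) = False XOR True = True
C XOR (B XOR (F IMPLIES A)) = True XOR True = False
(C XOR (B XOR (F IMPLIES A))) IFF B = False IFF False = True
((B XOR F) XOR B) IMPLIES ((C XOR (B XOR (F IMPLIES A))) IFF B) = False IMPLIES True = True
(A OR (B XOR C)) IMPLIES (((B XOR F) XOR B) IMPLIES ((C XOR (B XOR (F IMPLIES A))) IFF B)) = True IMPLIES True = True

True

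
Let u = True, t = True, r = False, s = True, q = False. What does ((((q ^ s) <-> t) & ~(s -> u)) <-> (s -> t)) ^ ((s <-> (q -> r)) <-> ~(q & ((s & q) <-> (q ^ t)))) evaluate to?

q ^ s = False ^ True = True
(q ^ s) <-> t = True <-> True = True
s -> u = True -> True = True
~(s -> u) = ~True = False
((q ^ s) <-> t) & ~(s -> u) = True & False = False
s -> t = True -> True = True
(((q ^ s) <-> t) & ~(s -> u)) <-> (s -> t) = False <-> True = False
q -> r = False -> False = True
s <-> (q -> r) = True <-> True = True
s & q = True & False = False
q ^ t = False ^ True = True
(s & q) <-> (q ^ t) = False <-> True = False
q & ((s & q) <-> (q ^ t)) = False & False = False
~(q & ((s & q) <-> (q ^ t))) = ~False = True
(s <-> (q -> r)) <-> ~(q & ((s & q) <-> (q ^ t))) = True <-> True = True
((((q ^ s) <-> t) & ~(s -> u)) <-> (s -> t)) ^ ((s <-> (q -> r)) <-> ~(q & ((s & q) <-> (q ^ t)))) = False ^ True = True

True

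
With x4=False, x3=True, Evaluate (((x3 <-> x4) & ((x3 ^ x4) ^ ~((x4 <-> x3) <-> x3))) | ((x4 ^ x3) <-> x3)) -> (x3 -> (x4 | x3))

x3 <-> x4 = True <-> False = False
x3 ^ x4 = True ^ False = True
x4 <-> x3 = False <-> True = False
(x4 <-> x3) <-> x3 = False <-> True = False
~((x4 <-> x3) <-> x3) = ~False = True
(x3 ^ x4) ^ ~((x4 <-> x3) <-> x3) = True ^ True = False
(x3 <-> x4) & ((x3 ^ x4) ^ ~((x4 <-> x3) <-> x3)) = False & False = False
x4 ^ x3 = False ^ True = True
(x4 ^ x3) <-> x3 = True <-> True = True
((x3 <-> x4) & ((x3 ^ x4) ^ ~((x4 <-> x3) <-> x3))) | ((x4 ^ x3) <-> x3) = False | True = True
x4 | x3 = False | True = True
x3 -> (x4 | x3) = True -> True = True
(((x3 <-> x4) & ((x3 ^ x4) ^ ~((x4 <-> x3) <-> x3))) | ((x4 ^ x3) <-> x3)) -> (x3 -> (x4 | x3)) = True -> True = True

True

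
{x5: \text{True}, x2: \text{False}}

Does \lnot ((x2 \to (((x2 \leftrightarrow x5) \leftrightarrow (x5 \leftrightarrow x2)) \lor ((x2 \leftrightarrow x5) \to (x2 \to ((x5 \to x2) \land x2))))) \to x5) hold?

x2 \leftrightarrow x5 = \text{False} \leftrightarrow \text{True} = \text{False}
x5 \leftrightarrow x2 = \text{True} \leftrightarrow \text{False} = \text{False}
(x2 \leftrightarrow x5) \leftrightarrow (x5 \leftrightarrow x2) = \text{False} \leftrightarrow \text{False} = \text{True}
x2 \leftrightarrow x5 = \text{False} \leftrightarrow \text{True} = \text{False}
x5 \to x2 = \text{True} \to \text{False} = \text{False}
(x5 \to x2) \land x2 = \text{False} \land \text{False} = \text{False}
x2 \to ((x5 \to x2) \land x2) = \text{False} \to \text{False} = \text{True}
(x2 \leftrightarrow x5) \to (x2 \to ((x5 \to x2) \land x2)) = \text{False} \to \text{True} = \text{True}
((x2 \leftrightarrow x5) \leftrightarrow (x5 \leftrightarrow x2)) \lor ((x2 \leftrightarrow x5) \to (x2 \to ((x5 \to x2) \land x2))) = \text{True} \lor \text{True} = \text{True}
x2 \to (((x2 \leftrightarrow x5) \leftrightarrow (x5 \leftrightarrow x2)) \lor ((x2 \leftrightarrow x5) \to (x2 \to ((x5 \to x2) \land x2)))) = \text{False} \to \text{True} = \text{True}
(x2 \to (((x2 \leftrightarrow x5) \leftrightarrow (x5 \leftrightarrow x2)) \lor ((x2 \leftrightarrow x5) \to (x2 \to ((x5 \to x2) \land x2))))) \to x5 = \text{True} \to \text{True} = \text{True}
\lnot ((x2 \to (((x2 \leftrightarrow x5) \leftrightarrow (x5 \leftrightarrow x2)) \lor ((x2 \leftrightarrow x5) \to (x2 \to ((x5 \to x2) \land x2))))) \to x5) = \lnot \text{True} = \text{False}

\text{False}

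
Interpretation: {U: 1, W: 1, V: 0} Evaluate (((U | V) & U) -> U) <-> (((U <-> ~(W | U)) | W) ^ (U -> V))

1

U | V = 1 | 0 = 1
(U | V) & U = 1 & 1 = 1
((U | V) & U) -> U = 1 -> 1 = 1
W | U = 1 | 1 = 1
~(W | U) = ~1 = 0
U <-> ~(W | U) = 1 <-> 0 = 0
(U <-> ~(W | U)) | W = 0 | 1 = 1
U -> V = 1 -> 0 = 0
((U <-> ~(W | U)) | W) ^ (U -> V) = 1 ^ 0 = 1
(((U | V) & U) -> U) <-> (((U <-> ~(W | U)) | W) ^ (U -> V)) = 1 <-> 1 = 1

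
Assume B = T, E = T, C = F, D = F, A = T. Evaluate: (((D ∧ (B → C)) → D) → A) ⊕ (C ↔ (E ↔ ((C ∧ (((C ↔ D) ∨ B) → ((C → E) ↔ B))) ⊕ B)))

T

Substituting B=T, E=T, C=F, D=F, A=T:
B → C = T → F = F
D ∧ (B → C) = F ∧ F = F
(D ∧ (B → C)) → D = F → F = T
((D ∧ (B → C)) → D) → A = T → T = T
C ↔ D = F ↔ F = T
(C ↔ D) ∨ B = T ∨ T = T
C → E = F → T = T
(C → E) ↔ B = T ↔ T = T
((C ↔ D) ∨ B) → ((C → E) ↔ B) = T → T = T
C ∧ (((C ↔ D) ∨ B) → ((C → E) ↔ B)) = F ∧ T = F
(C ∧ (((C ↔ D) ∨ B) → ((C → E) ↔ B))) ⊕ B = F ⊕ T = T
E ↔ ((C ∧ (((C ↔ D) ∨ B) → ((C → E) ↔ B))) ⊕ B) = T ↔ T = T
C ↔ (E ↔ ((C ∧ (((C ↔ D) ∨ B) → ((C → E) ↔ B))) ⊕ B)) = F ↔ T = F
(((D ∧ (B → C)) → D) → A) ⊕ (C ↔ (E ↔ ((C ∧ (((C ↔ D) ∨ B) → ((C → E) ↔ B))) ⊕ B))) = T ⊕ F = T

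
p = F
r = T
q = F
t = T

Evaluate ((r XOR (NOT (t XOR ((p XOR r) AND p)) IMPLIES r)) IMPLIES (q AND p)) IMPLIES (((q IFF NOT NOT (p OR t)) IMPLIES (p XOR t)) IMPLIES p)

F

p XOR r = F XOR T = T
(p XOR r) AND p = T AND F = F
t XOR ((p XOR r) AND p) = T XOR F = T
NOT (t XOR ((p XOR r) AND p)) = NOT T = F
NOT (t XOR ((p XOR r) AND p)) IMPLIES r = F IMPLIES T = T
r XOR (NOT (t XOR ((p XOR r) AND p)) IMPLIES r) = T XOR T = F
q AND p = F AND F = F
(r XOR (NOT (t XOR ((p XOR r) AND p)) IMPLIES r)) IMPLIES (q AND p) = F IMPLIES F = T
p OR t = F OR T = T
NOT (p OR t) = NOT T = F
NOT NOT (p OR t) = NOT F = T
q IFF NOT NOT (p OR t) = F IFF T = F
p XOR t = F XOR T = T
(q IFF NOT NOT (p OR t)) IMPLIES (p XOR t) = F IMPLIES T = T
((q IFF NOT NOT (p OR t)) IMPLIES (p XOR t)) IMPLIES p = T IMPLIES F = F
((r XOR (NOT (t XOR ((p XOR r) AND p)) IMPLIES r)) IMPLIES (q AND p)) IMPLIES (((q IFF NOT NOT (p OR t)) IMPLIES (p XOR t)) IMPLIES p) = T IMPLIES F = F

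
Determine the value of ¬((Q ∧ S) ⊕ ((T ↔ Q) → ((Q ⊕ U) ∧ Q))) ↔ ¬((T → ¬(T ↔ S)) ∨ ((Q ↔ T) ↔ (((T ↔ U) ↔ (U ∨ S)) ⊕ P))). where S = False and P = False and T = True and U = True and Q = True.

False

Substituting S=False, P=False, T=True, U=True, Q=True:
Q ∧ S = True ∧ False = False
T ↔ Q = True ↔ True = True
Q ⊕ U = True ⊕ True = False
(Q ⊕ U) ∧ Q = False ∧ True = False
(T ↔ Q) → ((Q ⊕ U) ∧ Q) = True → False = False
(Q ∧ S) ⊕ ((T ↔ Q) → ((Q ⊕ U) ∧ Q)) = False ⊕ False = False
¬((Q ∧ S) ⊕ ((T ↔ Q) → ((Q ⊕ U) ∧ Q))) = ¬False = True
T ↔ S = True ↔ False = False
¬(T ↔ S) = ¬False = True
T → ¬(T ↔ S) = True → True = True
Q ↔ T = True ↔ True = True
T ↔ U = True ↔ True = True
U ∨ S = True ∨ False = True
(T ↔ U) ↔ (U ∨ S) = True ↔ True = True
((T ↔ U) ↔ (U ∨ S)) ⊕ P = True ⊕ False = True
(Q ↔ T) ↔ (((T ↔ U) ↔ (U ∨ S)) ⊕ P) = True ↔ True = True
(T → ¬(T ↔ S)) ∨ ((Q ↔ T) ↔ (((T ↔ U) ↔ (U ∨ S)) ⊕ P)) = True ∨ True = True
¬((T → ¬(T ↔ S)) ∨ ((Q ↔ T) ↔ (((T ↔ U) ↔ (U ∨ S)) ⊕ P))) = ¬True = False
¬((Q ∧ S) ⊕ ((T ↔ Q) → ((Q ⊕ U) ∧ Q))) ↔ ¬((T → ¬(T ↔ S)) ∨ ((Q ↔ T) ↔ (((T ↔ U) ↔ (U ∨ S)) ⊕ P))) = True ↔ False = False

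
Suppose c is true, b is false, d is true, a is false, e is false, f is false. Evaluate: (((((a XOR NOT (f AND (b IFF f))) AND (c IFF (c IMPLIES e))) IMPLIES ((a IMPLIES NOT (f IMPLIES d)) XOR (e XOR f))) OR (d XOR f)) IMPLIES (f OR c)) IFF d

b IFF f = False IFF False = True
f AND (b IFF f) = False AND True = False
NOT (f AND (b IFF f)) = NOT False = True
a XOR NOT (f AND (b IFF f)) = False XOR True = True
c IMPLIES e = True IMPLIES False = False
c IFF (c IMPLIES e) = True IFF False = False
(a XOR NOT (f AND (b IFF f))) AND (c IFF (c IMPLIES e)) = True AND False = False
f IMPLIES d = False IMPLIES True = True
NOT (f IMPLIES d) = NOT True = False
a IMPLIES NOT (f IMPLIES d) = False IMPLIES False = True
e XOR f = False XOR False = False
(a IMPLIES NOT (f IMPLIES d)) XOR (e XOR f) = True XOR False = True
((a XOR NOT (f AND (b IFF f))) AND (c IFF (c IMPLIES e))) IMPLIES ((a IMPLIES NOT (f IMPLIES d)) XOR (e XOR f)) = False IMPLIES True = True
d XOR f = True XOR False = True
(((a XOR NOT (f AND (b IFF f))) AND (c IFF (c IMPLIES e))) IMPLIES ((a IMPLIES NOT (f IMPLIES d)) XOR (e XOR f))) OR (d XOR f) = True OR True = True
f OR c = False OR True = True
((((a XOR NOT (f AND (b IFF f))) AND (c IFF (c IMPLIES e))) IMPLIES ((a IMPLIES NOT (f IMPLIES d)) XOR (e XOR f))) OR (d XOR f)) IMPLIES (f OR c) = True IMPLIES True = True
(((((a XOR NOT (f AND (b IFF f))) AND (c IFF (c IMPLIES e))) IMPLIES ((a IMPLIES NOT (f IMPLIES d)) XOR (e XOR f))) OR (d XOR f)) IMPLIES (f OR c)) IFF d = True IFF True = True

True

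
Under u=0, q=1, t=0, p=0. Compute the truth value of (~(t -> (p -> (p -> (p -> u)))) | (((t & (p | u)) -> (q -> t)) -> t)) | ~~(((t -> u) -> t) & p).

p -> u = 0 -> 0 = 1
p -> (p -> u) = 0 -> 1 = 1
p -> (p -> (p -> u)) = 0 -> 1 = 1
t -> (p -> (p -> (p -> u))) = 0 -> 1 = 1
~(t -> (p -> (p -> (p -> u)))) = ~1 = 0
p | u = 0 | 0 = 0
t & (p | u) = 0 & 0 = 0
q -> t = 1 -> 0 = 0
(t & (p | u)) -> (q -> t) = 0 -> 0 = 1
((t & (p | u)) -> (q -> t)) -> t = 1 -> 0 = 0
~(t -> (p -> (p -> (p -> u)))) | (((t & (p | u)) -> (q -> t)) -> t) = 0 | 0 = 0
t -> u = 0 -> 0 = 1
(t -> u) -> t = 1 -> 0 = 0
((t -> u) -> t) & p = 0 & 0 = 0
~(((t -> u) -> t) & p) = ~0 = 1
~~(((t -> u) -> t) & p) = ~1 = 0
(~(t -> (p -> (p -> (p -> u)))) | (((t & (p | u)) -> (q -> t)) -> t)) | ~~(((t -> u) -> t) & p) = 0 | 0 = 0

0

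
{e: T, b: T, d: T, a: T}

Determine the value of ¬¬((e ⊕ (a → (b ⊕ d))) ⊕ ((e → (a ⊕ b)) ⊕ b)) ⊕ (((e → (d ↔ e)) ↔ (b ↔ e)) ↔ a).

Substituting e=T, b=T, d=T, a=T:
b ⊕ d = T ⊕ T = F
a → (b ⊕ d) = T → F = F
e ⊕ (a → (b ⊕ d)) = T ⊕ F = T
a ⊕ b = T ⊕ T = F
e → (a ⊕ b) = T → F = F
(e → (a ⊕ b)) ⊕ b = F ⊕ T = T
(e ⊕ (a → (b ⊕ d))) ⊕ ((e → (a ⊕ b)) ⊕ b) = T ⊕ T = F
¬((e ⊕ (a → (b ⊕ d))) ⊕ ((e → (a ⊕ b)) ⊕ b)) = ¬F = T
¬¬((e ⊕ (a → (b ⊕ d))) ⊕ ((e → (a ⊕ b)) ⊕ b)) = ¬T = F
d ↔ e = T ↔ T = T
e → (d ↔ e) = T → T = T
b ↔ e = T ↔ T = T
(e → (d ↔ e)) ↔ (b ↔ e) = T ↔ T = T
((e → (d ↔ e)) ↔ (b ↔ e)) ↔ a = T ↔ T = T
¬¬((e ⊕ (a → (b ⊕ d))) ⊕ ((e → (a ⊕ b)) ⊕ b)) ⊕ (((e → (d ↔ e)) ↔ (b ↔ e)) ↔ a) = F ⊕ T = T

T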